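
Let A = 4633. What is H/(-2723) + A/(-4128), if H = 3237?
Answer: -25977995/11240544 ≈ -2.3111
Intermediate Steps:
H/(-2723) + A/(-4128) = 3237/(-2723) + 4633/(-4128) = 3237*(-1/2723) + 4633*(-1/4128) = -3237/2723 - 4633/4128 = -25977995/11240544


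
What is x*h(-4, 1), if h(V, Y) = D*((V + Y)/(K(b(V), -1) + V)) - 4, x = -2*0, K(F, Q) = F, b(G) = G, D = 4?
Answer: 0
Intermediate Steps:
x = 0
h(V, Y) = -4 + 2*(V + Y)/V (h(V, Y) = 4*((V + Y)/(V + V)) - 4 = 4*((V + Y)/((2*V))) - 4 = 4*((V + Y)*(1/(2*V))) - 4 = 4*((V + Y)/(2*V)) - 4 = 2*(V + Y)/V - 4 = -4 + 2*(V + Y)/V)
x*h(-4, 1) = 0*(-2 + 2*1/(-4)) = 0*(-2 + 2*1*(-¼)) = 0*(-2 - ½) = 0*(-5/2) = 0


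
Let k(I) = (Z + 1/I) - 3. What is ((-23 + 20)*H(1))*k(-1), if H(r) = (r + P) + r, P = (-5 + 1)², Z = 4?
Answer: 0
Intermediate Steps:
P = 16 (P = (-4)² = 16)
k(I) = 1 + 1/I (k(I) = (4 + 1/I) - 3 = 1 + 1/I)
H(r) = 16 + 2*r (H(r) = (r + 16) + r = (16 + r) + r = 16 + 2*r)
((-23 + 20)*H(1))*k(-1) = ((-23 + 20)*(16 + 2*1))*((1 - 1)/(-1)) = (-3*(16 + 2))*(-1*0) = -3*18*0 = -54*0 = 0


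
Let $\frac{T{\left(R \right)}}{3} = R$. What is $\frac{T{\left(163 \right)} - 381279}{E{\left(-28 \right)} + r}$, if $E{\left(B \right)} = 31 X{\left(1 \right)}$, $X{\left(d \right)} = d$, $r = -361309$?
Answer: $\frac{21155}{20071} \approx 1.054$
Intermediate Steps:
$T{\left(R \right)} = 3 R$
$E{\left(B \right)} = 31$ ($E{\left(B \right)} = 31 \cdot 1 = 31$)
$\frac{T{\left(163 \right)} - 381279}{E{\left(-28 \right)} + r} = \frac{3 \cdot 163 - 381279}{31 - 361309} = \frac{489 - 381279}{-361278} = \left(-380790\right) \left(- \frac{1}{361278}\right) = \frac{21155}{20071}$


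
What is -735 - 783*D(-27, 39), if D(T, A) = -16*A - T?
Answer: 466716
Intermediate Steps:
D(T, A) = -T - 16*A
-735 - 783*D(-27, 39) = -735 - 783*(-1*(-27) - 16*39) = -735 - 783*(27 - 624) = -735 - 783*(-597) = -735 + 467451 = 466716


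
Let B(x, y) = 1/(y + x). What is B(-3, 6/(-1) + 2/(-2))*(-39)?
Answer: 39/10 ≈ 3.9000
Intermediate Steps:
B(x, y) = 1/(x + y)
B(-3, 6/(-1) + 2/(-2))*(-39) = -39/(-3 + (6/(-1) + 2/(-2))) = -39/(-3 + (6*(-1) + 2*(-½))) = -39/(-3 + (-6 - 1)) = -39/(-3 - 7) = -39/(-10) = -⅒*(-39) = 39/10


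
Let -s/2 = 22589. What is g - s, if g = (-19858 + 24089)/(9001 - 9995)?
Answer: 44902701/994 ≈ 45174.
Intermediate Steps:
s = -45178 (s = -2*22589 = -45178)
g = -4231/994 (g = 4231/(-994) = 4231*(-1/994) = -4231/994 ≈ -4.2565)
g - s = -4231/994 - 1*(-45178) = -4231/994 + 45178 = 44902701/994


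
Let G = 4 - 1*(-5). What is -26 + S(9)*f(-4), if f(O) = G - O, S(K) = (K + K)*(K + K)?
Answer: 4186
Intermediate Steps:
G = 9 (G = 4 + 5 = 9)
S(K) = 4*K² (S(K) = (2*K)*(2*K) = 4*K²)
f(O) = 9 - O
-26 + S(9)*f(-4) = -26 + (4*9²)*(9 - 1*(-4)) = -26 + (4*81)*(9 + 4) = -26 + 324*13 = -26 + 4212 = 4186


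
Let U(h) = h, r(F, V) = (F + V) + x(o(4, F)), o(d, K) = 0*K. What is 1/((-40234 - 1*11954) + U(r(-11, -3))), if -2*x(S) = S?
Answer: -1/52202 ≈ -1.9156e-5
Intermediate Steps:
o(d, K) = 0
x(S) = -S/2
r(F, V) = F + V (r(F, V) = (F + V) - ½*0 = (F + V) + 0 = F + V)
1/((-40234 - 1*11954) + U(r(-11, -3))) = 1/((-40234 - 1*11954) + (-11 - 3)) = 1/((-40234 - 11954) - 14) = 1/(-52188 - 14) = 1/(-52202) = -1/52202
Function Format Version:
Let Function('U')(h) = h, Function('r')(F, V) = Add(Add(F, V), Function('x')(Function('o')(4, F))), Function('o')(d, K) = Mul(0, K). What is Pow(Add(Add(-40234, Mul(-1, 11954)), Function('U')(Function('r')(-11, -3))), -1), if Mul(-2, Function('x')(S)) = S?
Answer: Rational(-1, 52202) ≈ -1.9156e-5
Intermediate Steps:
Function('o')(d, K) = 0
Function('x')(S) = Mul(Rational(-1, 2), S)
Function('r')(F, V) = Add(F, V) (Function('r')(F, V) = Add(Add(F, V), Mul(Rational(-1, 2), 0)) = Add(Add(F, V), 0) = Add(F, V))
Pow(Add(Add(-40234, Mul(-1, 11954)), Function('U')(Function('r')(-11, -3))), -1) = Pow(Add(Add(-40234, Mul(-1, 11954)), Add(-11, -3)), -1) = Pow(Add(Add(-40234, -11954), -14), -1) = Pow(Add(-52188, -14), -1) = Pow(-52202, -1) = Rational(-1, 52202)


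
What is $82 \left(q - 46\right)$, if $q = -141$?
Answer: $-15334$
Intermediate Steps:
$82 \left(q - 46\right) = 82 \left(-141 - 46\right) = 82 \left(-187\right) = -15334$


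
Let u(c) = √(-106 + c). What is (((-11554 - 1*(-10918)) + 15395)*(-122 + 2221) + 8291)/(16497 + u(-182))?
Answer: 56799962856/30239033 - 41316576*I*√2/30239033 ≈ 1878.4 - 1.9323*I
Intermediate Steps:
(((-11554 - 1*(-10918)) + 15395)*(-122 + 2221) + 8291)/(16497 + u(-182)) = (((-11554 - 1*(-10918)) + 15395)*(-122 + 2221) + 8291)/(16497 + √(-106 - 182)) = (((-11554 + 10918) + 15395)*2099 + 8291)/(16497 + √(-288)) = ((-636 + 15395)*2099 + 8291)/(16497 + 12*I*√2) = (14759*2099 + 8291)/(16497 + 12*I*√2) = (30979141 + 8291)/(16497 + 12*I*√2) = 30987432/(16497 + 12*I*√2)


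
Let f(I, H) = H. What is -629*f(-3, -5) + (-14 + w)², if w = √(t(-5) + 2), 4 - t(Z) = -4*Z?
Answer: 3327 - 28*I*√14 ≈ 3327.0 - 104.77*I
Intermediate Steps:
t(Z) = 4 + 4*Z (t(Z) = 4 - (-4)*Z = 4 + 4*Z)
w = I*√14 (w = √((4 + 4*(-5)) + 2) = √((4 - 20) + 2) = √(-16 + 2) = √(-14) = I*√14 ≈ 3.7417*I)
-629*f(-3, -5) + (-14 + w)² = -629*(-5) + (-14 + I*√14)² = 3145 + (-14 + I*√14)²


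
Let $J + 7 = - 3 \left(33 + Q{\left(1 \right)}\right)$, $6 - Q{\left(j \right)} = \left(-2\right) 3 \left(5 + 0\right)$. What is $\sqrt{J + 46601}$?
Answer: $\sqrt{46387} \approx 215.38$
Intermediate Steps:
$Q{\left(j \right)} = 36$ ($Q{\left(j \right)} = 6 - \left(-2\right) 3 \left(5 + 0\right) = 6 - \left(-6\right) 5 = 6 - -30 = 6 + 30 = 36$)
$J = -214$ ($J = -7 - 3 \left(33 + 36\right) = -7 - 207 = -214$)
$\sqrt{J + 46601} = \sqrt{-214 + 46601} = \sqrt{46387}$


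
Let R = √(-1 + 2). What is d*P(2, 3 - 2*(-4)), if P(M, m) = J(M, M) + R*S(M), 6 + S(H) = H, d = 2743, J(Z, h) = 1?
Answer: -8229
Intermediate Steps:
S(H) = -6 + H
R = 1 (R = √1 = 1)
P(M, m) = -5 + M (P(M, m) = 1 + 1*(-6 + M) = 1 + (-6 + M) = -5 + M)
d*P(2, 3 - 2*(-4)) = 2743*(-5 + 2) = 2743*(-3) = -8229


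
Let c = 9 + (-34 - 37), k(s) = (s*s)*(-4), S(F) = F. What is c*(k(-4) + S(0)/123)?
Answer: 3968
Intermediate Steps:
k(s) = -4*s**2 (k(s) = s**2*(-4) = -4*s**2)
c = -62 (c = 9 - 71 = -62)
c*(k(-4) + S(0)/123) = -62*(-4*(-4)**2 + 0/123) = -62*(-4*16 + 0*(1/123)) = -62*(-64 + 0) = -62*(-64) = 3968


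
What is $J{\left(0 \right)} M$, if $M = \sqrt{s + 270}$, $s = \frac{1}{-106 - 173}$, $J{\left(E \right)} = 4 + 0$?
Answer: $\frac{4 \sqrt{2335199}}{93} \approx 65.726$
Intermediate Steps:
$J{\left(E \right)} = 4$
$s = - \frac{1}{279}$ ($s = \frac{1}{-279} = - \frac{1}{279} \approx -0.0035842$)
$M = \frac{\sqrt{2335199}}{93}$ ($M = \sqrt{- \frac{1}{279} + 270} = \sqrt{\frac{75329}{279}} = \frac{\sqrt{2335199}}{93} \approx 16.432$)
$J{\left(0 \right)} M = 4 \frac{\sqrt{2335199}}{93} = \frac{4 \sqrt{2335199}}{93}$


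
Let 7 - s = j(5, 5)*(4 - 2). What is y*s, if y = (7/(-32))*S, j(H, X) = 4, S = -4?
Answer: -7/8 ≈ -0.87500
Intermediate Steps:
y = 7/8 (y = (7/(-32))*(-4) = (7*(-1/32))*(-4) = -7/32*(-4) = 7/8 ≈ 0.87500)
s = -1 (s = 7 - 4*(4 - 2) = 7 - 4*2 = 7 - 1*8 = 7 - 8 = -1)
y*s = (7/8)*(-1) = -7/8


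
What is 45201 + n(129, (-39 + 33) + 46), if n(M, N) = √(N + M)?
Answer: 45214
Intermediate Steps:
n(M, N) = √(M + N)
45201 + n(129, (-39 + 33) + 46) = 45201 + √(129 + ((-39 + 33) + 46)) = 45201 + √(129 + (-6 + 46)) = 45201 + √(129 + 40) = 45201 + √169 = 45201 + 13 = 45214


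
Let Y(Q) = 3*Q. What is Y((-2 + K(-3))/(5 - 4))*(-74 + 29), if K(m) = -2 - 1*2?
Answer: 810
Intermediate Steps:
K(m) = -4 (K(m) = -2 - 2 = -4)
Y((-2 + K(-3))/(5 - 4))*(-74 + 29) = (3*((-2 - 4)/(5 - 4)))*(-74 + 29) = (3*(-6/1))*(-45) = (3*(-6*1))*(-45) = (3*(-6))*(-45) = -18*(-45) = 810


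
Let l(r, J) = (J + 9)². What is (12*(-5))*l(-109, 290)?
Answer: -5364060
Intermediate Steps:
l(r, J) = (9 + J)²
(12*(-5))*l(-109, 290) = (12*(-5))*(9 + 290)² = -60*299² = -60*89401 = -5364060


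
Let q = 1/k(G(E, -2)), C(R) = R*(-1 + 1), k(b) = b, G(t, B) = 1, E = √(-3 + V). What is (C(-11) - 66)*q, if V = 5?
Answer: -66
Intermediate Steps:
E = √2 (E = √(-3 + 5) = √2 ≈ 1.4142)
C(R) = 0 (C(R) = R*0 = 0)
q = 1 (q = 1/1 = 1)
(C(-11) - 66)*q = (0 - 66)*1 = -66*1 = -66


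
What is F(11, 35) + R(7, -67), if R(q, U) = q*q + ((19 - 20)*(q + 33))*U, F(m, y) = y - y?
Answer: 2729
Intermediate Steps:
F(m, y) = 0
R(q, U) = q**2 + U*(-33 - q) (R(q, U) = q**2 + (-(33 + q))*U = q**2 + (-33 - q)*U = q**2 + U*(-33 - q))
F(11, 35) + R(7, -67) = 0 + (7**2 - 33*(-67) - 1*(-67)*7) = 0 + (49 + 2211 + 469) = 0 + 2729 = 2729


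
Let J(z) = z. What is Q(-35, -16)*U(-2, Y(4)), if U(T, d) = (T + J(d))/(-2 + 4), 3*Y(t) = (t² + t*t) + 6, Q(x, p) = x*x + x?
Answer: 19040/3 ≈ 6346.7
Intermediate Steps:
Q(x, p) = x + x² (Q(x, p) = x² + x = x + x²)
Y(t) = 2 + 2*t²/3 (Y(t) = ((t² + t*t) + 6)/3 = ((t² + t²) + 6)/3 = (2*t² + 6)/3 = (6 + 2*t²)/3 = 2 + 2*t²/3)
U(T, d) = T/2 + d/2 (U(T, d) = (T + d)/(-2 + 4) = (T + d)/2 = (T + d)*(½) = T/2 + d/2)
Q(-35, -16)*U(-2, Y(4)) = (-35*(1 - 35))*((½)*(-2) + (2 + (⅔)*4²)/2) = (-35*(-34))*(-1 + (2 + (⅔)*16)/2) = 1190*(-1 + (2 + 32/3)/2) = 1190*(-1 + (½)*(38/3)) = 1190*(-1 + 19/3) = 1190*(16/3) = 19040/3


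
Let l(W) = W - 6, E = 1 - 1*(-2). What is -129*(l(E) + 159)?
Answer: -20124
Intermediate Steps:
E = 3 (E = 1 + 2 = 3)
l(W) = -6 + W
-129*(l(E) + 159) = -129*((-6 + 3) + 159) = -129*(-3 + 159) = -129*156 = -20124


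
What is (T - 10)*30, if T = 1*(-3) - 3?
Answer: -480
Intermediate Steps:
T = -6 (T = -3 - 3 = -6)
(T - 10)*30 = (-6 - 10)*30 = -16*30 = -480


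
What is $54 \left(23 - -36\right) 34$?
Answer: $108324$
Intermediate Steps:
$54 \left(23 - -36\right) 34 = 54 \left(23 + 36\right) 34 = 54 \cdot 59 \cdot 34 = 3186 \cdot 34 = 108324$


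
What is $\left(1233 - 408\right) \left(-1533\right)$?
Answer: $-1264725$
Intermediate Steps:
$\left(1233 - 408\right) \left(-1533\right) = 825 \left(-1533\right) = -1264725$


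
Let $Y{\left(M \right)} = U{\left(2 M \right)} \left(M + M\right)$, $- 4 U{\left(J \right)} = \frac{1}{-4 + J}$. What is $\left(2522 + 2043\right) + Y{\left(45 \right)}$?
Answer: $\frac{785135}{172} \approx 4564.7$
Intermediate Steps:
$U{\left(J \right)} = - \frac{1}{4 \left(-4 + J\right)}$
$Y{\left(M \right)} = - \frac{2 M}{-16 + 8 M}$ ($Y{\left(M \right)} = - \frac{1}{-16 + 4 \cdot 2 M} \left(M + M\right) = - \frac{1}{-16 + 8 M} 2 M = - \frac{2 M}{-16 + 8 M}$)
$\left(2522 + 2043\right) + Y{\left(45 \right)} = \left(2522 + 2043\right) - \frac{45}{-8 + 4 \cdot 45} = 4565 - \frac{45}{-8 + 180} = 4565 - \frac{45}{172} = \frac{785135}{172}$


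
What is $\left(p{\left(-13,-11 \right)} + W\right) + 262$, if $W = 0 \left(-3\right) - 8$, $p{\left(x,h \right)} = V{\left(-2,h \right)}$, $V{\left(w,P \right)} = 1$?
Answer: $255$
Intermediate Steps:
$p{\left(x,h \right)} = 1$
$W = -8$ ($W = 0 - 8 = -8$)
$\left(p{\left(-13,-11 \right)} + W\right) + 262 = \left(1 - 8\right) + 262 = -7 + 262 = 255$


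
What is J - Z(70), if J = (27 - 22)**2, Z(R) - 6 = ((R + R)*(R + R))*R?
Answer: -1371981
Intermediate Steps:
Z(R) = 6 + 4*R**3 (Z(R) = 6 + ((R + R)*(R + R))*R = 6 + ((2*R)*(2*R))*R = 6 + (4*R**2)*R = 6 + 4*R**3)
J = 25 (J = 5**2 = 25)
J - Z(70) = 25 - (6 + 4*70**3) = 25 - (6 + 4*343000) = 25 - (6 + 1372000) = 25 - 1*1372006 = 25 - 1372006 = -1371981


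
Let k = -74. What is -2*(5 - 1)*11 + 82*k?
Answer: -6156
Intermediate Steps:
-2*(5 - 1)*11 + 82*k = -2*(5 - 1)*11 + 82*(-74) = -2*4*11 - 6068 = -8*11 - 6068 = -88 - 6068 = -6156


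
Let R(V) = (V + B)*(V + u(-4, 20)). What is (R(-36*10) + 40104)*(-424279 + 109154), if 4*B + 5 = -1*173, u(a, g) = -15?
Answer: -120876592875/2 ≈ -6.0438e+10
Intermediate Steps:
B = -89/2 (B = -5/4 + (-1*173)/4 = -5/4 + (¼)*(-173) = -5/4 - 173/4 = -89/2 ≈ -44.500)
R(V) = (-15 + V)*(-89/2 + V) (R(V) = (V - 89/2)*(V - 15) = (-89/2 + V)*(-15 + V) = (-15 + V)*(-89/2 + V))
(R(-36*10) + 40104)*(-424279 + 109154) = ((1335/2 + (-36*10)² - (-2142)*10) + 40104)*(-424279 + 109154) = ((1335/2 + (-360)² - 119/2*(-360)) + 40104)*(-315125) = ((1335/2 + 129600 + 21420) + 40104)*(-315125) = (303375/2 + 40104)*(-315125) = (383583/2)*(-315125) = -120876592875/2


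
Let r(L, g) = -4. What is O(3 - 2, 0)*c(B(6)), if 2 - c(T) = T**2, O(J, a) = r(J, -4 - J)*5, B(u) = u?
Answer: 680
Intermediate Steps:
O(J, a) = -20 (O(J, a) = -4*5 = -20)
c(T) = 2 - T**2
O(3 - 2, 0)*c(B(6)) = -20*(2 - 1*6**2) = -20*(2 - 1*36) = -20*(2 - 36) = -20*(-34) = 680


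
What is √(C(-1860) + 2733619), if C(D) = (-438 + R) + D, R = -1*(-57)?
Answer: 13*√16162 ≈ 1652.7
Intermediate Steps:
R = 57
C(D) = -381 + D (C(D) = (-438 + 57) + D = -381 + D)
√(C(-1860) + 2733619) = √((-381 - 1860) + 2733619) = √(-2241 + 2733619) = √2731378 = 13*√16162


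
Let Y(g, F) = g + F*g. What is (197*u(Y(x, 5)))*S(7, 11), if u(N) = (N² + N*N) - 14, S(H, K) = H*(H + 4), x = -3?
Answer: 9617146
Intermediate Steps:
S(H, K) = H*(4 + H)
u(N) = -14 + 2*N² (u(N) = (N² + N²) - 14 = 2*N² - 14 = -14 + 2*N²)
(197*u(Y(x, 5)))*S(7, 11) = (197*(-14 + 2*(-3*(1 + 5))²))*(7*(4 + 7)) = (197*(-14 + 2*(-3*6)²))*(7*11) = (197*(-14 + 2*(-18)²))*77 = (197*(-14 + 2*324))*77 = (197*(-14 + 648))*77 = (197*634)*77 = 124898*77 = 9617146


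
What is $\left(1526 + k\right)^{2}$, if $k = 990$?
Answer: $6330256$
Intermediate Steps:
$\left(1526 + k\right)^{2} = \left(1526 + 990\right)^{2} = 2516^{2} = 6330256$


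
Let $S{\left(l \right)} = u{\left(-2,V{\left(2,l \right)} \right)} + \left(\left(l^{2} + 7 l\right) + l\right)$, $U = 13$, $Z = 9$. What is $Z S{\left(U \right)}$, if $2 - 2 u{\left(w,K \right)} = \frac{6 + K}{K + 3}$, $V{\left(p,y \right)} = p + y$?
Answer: $\frac{9843}{4} \approx 2460.8$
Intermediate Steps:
$u{\left(w,K \right)} = 1 - \frac{6 + K}{2 \left(3 + K\right)}$ ($u{\left(w,K \right)} = 1 - \frac{\left(6 + K\right) \frac{1}{K + 3}}{2} = 1 - \frac{\left(6 + K\right) \frac{1}{3 + K}}{2} = 1 - \frac{\frac{1}{3 + K} \left(6 + K\right)}{2} = 1 - \frac{6 + K}{2 \left(3 + K\right)}$)
$S{\left(l \right)} = l^{2} + 8 l + \frac{2 + l}{2 \left(5 + l\right)}$ ($S{\left(l \right)} = \frac{2 + l}{2 \left(3 + \left(2 + l\right)\right)} + \left(\left(l^{2} + 7 l\right) + l\right) = \frac{2 + l}{2 \left(5 + l\right)} + \left(l^{2} + 8 l\right) = l^{2} + 8 l + \frac{2 + l}{2 \left(5 + l\right)}$)
$Z S{\left(U \right)} = 9 \frac{1 + \frac{1}{2} \cdot 13 + 13 \left(5 + 13\right) \left(8 + 13\right)}{5 + 13} = 9 \frac{1 + \frac{13}{2} + 13 \cdot 18 \cdot 21}{18} = 9 \frac{1 + \frac{13}{2} + 4914}{18} = 9 \cdot \frac{1}{18} \cdot \frac{9843}{2} = 9 \cdot \frac{3281}{12} = \frac{9843}{4}$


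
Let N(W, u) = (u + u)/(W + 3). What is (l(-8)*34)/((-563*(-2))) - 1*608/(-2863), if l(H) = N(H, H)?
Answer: 2490256/8059345 ≈ 0.30899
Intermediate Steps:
N(W, u) = 2*u/(3 + W) (N(W, u) = (2*u)/(3 + W) = 2*u/(3 + W))
l(H) = 2*H/(3 + H)
(l(-8)*34)/((-563*(-2))) - 1*608/(-2863) = ((2*(-8)/(3 - 8))*34)/((-563*(-2))) - 1*608/(-2863) = ((2*(-8)/(-5))*34)/1126 - 608*(-1/2863) = ((2*(-8)*(-1/5))*34)*(1/1126) + 608/2863 = ((16/5)*34)*(1/1126) + 608/2863 = (544/5)*(1/1126) + 608/2863 = 272/2815 + 608/2863 = 2490256/8059345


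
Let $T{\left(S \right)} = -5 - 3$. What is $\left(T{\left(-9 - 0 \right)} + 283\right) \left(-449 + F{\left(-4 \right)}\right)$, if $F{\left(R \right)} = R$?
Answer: $-124575$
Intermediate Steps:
$T{\left(S \right)} = -8$ ($T{\left(S \right)} = -5 - 3 = -8$)
$\left(T{\left(-9 - 0 \right)} + 283\right) \left(-449 + F{\left(-4 \right)}\right) = \left(-8 + 283\right) \left(-449 - 4\right) = 275 \left(-453\right) = -124575$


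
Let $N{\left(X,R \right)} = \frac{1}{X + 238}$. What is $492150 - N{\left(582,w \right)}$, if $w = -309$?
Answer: $\frac{403562999}{820} \approx 4.9215 \cdot 10^{5}$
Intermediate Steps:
$N{\left(X,R \right)} = \frac{1}{238 + X}$
$492150 - N{\left(582,w \right)} = 492150 - \frac{1}{238 + 582} = 492150 - \frac{1}{820} = \frac{403562999}{820}$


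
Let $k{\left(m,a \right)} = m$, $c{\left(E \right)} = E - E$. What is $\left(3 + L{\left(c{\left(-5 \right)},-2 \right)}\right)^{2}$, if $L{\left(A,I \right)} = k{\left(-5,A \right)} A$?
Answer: $9$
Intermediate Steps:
$c{\left(E \right)} = 0$
$L{\left(A,I \right)} = - 5 A$
$\left(3 + L{\left(c{\left(-5 \right)},-2 \right)}\right)^{2} = \left(3 - 0\right)^{2} = \left(3 + 0\right)^{2} = 3^{2} = 9$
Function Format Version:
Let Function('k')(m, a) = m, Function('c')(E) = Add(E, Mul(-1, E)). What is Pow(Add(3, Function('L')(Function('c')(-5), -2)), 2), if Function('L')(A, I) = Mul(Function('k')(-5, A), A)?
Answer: 9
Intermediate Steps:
Function('c')(E) = 0
Function('L')(A, I) = Mul(-5, A)
Pow(Add(3, Function('L')(Function('c')(-5), -2)), 2) = Pow(Add(3, Mul(-5, 0)), 2) = Pow(Add(3, 0), 2) = Pow(3, 2) = 9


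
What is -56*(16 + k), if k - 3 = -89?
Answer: 3920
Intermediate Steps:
k = -86 (k = 3 - 89 = -86)
-56*(16 + k) = -56*(16 - 86) = -56*(-70) = 3920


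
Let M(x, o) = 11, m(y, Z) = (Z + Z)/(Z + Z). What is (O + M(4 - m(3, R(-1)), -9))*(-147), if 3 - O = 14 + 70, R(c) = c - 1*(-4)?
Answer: 10290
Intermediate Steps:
R(c) = 4 + c (R(c) = c + 4 = 4 + c)
m(y, Z) = 1 (m(y, Z) = (2*Z)/((2*Z)) = (2*Z)*(1/(2*Z)) = 1)
O = -81 (O = 3 - (14 + 70) = 3 - 1*84 = 3 - 84 = -81)
(O + M(4 - m(3, R(-1)), -9))*(-147) = (-81 + 11)*(-147) = -70*(-147) = 10290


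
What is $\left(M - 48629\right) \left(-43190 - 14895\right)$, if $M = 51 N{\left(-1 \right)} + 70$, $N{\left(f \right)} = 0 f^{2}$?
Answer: $2820549515$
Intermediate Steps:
$N{\left(f \right)} = 0$
$M = 70$ ($M = 51 \cdot 0 + 70 = 0 + 70 = 70$)
$\left(M - 48629\right) \left(-43190 - 14895\right) = \left(70 - 48629\right) \left(-43190 - 14895\right) = \left(-48559\right) \left(-58085\right) = 2820549515$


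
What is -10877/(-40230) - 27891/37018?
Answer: -1207064/2498715 ≈ -0.48307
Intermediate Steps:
-10877/(-40230) - 27891/37018 = -10877*(-1/40230) - 27891*1/37018 = 73/270 - 27891/37018 = -1207064/2498715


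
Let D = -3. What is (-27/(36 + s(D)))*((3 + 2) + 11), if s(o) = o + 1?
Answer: -216/17 ≈ -12.706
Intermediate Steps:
s(o) = 1 + o
(-27/(36 + s(D)))*((3 + 2) + 11) = (-27/(36 + (1 - 3)))*((3 + 2) + 11) = (-27/(36 - 2))*(5 + 11) = (-27/34)*16 = ((1/34)*(-27))*16 = -27/34*16 = -216/17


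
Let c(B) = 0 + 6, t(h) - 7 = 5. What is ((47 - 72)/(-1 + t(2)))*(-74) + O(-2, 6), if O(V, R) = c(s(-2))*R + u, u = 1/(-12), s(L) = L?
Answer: 26941/132 ≈ 204.10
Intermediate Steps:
t(h) = 12 (t(h) = 7 + 5 = 12)
c(B) = 6
u = -1/12 ≈ -0.083333
O(V, R) = -1/12 + 6*R (O(V, R) = 6*R - 1/12 = -1/12 + 6*R)
((47 - 72)/(-1 + t(2)))*(-74) + O(-2, 6) = ((47 - 72)/(-1 + 12))*(-74) + (-1/12 + 6*6) = -25/11*(-74) + (-1/12 + 36) = -25*1/11*(-74) + 431/12 = -25/11*(-74) + 431/12 = 1850/11 + 431/12 = 26941/132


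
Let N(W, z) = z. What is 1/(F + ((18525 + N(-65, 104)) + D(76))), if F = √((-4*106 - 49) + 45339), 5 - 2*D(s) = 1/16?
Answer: 19078624/355416844065 - 1024*√44866/355416844065 ≈ 5.3069e-5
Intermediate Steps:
D(s) = 79/32 (D(s) = 5/2 - ½/16 = 5/2 - ½*1/16 = 5/2 - 1/32 = 79/32)
F = √44866 (F = √((-424 - 49) + 45339) = √(-473 + 45339) = √44866 ≈ 211.82)
1/(F + ((18525 + N(-65, 104)) + D(76))) = 1/(√44866 + ((18525 + 104) + 79/32)) = 1/(√44866 + (18629 + 79/32)) = 1/(√44866 + 596207/32) = 1/(596207/32 + √44866)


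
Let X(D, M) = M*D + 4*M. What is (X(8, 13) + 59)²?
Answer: 46225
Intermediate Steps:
X(D, M) = 4*M + D*M (X(D, M) = D*M + 4*M = 4*M + D*M)
(X(8, 13) + 59)² = (13*(4 + 8) + 59)² = (13*12 + 59)² = (156 + 59)² = 215² = 46225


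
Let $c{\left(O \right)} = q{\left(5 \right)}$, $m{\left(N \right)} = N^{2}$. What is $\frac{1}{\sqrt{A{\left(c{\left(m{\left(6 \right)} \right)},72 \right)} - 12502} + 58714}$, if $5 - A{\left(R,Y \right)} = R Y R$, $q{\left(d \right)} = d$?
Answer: $\frac{58714}{3447348093} - \frac{29 i \sqrt{17}}{3447348093} \approx 1.7032 \cdot 10^{-5} - 3.4685 \cdot 10^{-8} i$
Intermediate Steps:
$c{\left(O \right)} = 5$
$A{\left(R,Y \right)} = 5 - Y R^{2}$ ($A{\left(R,Y \right)} = 5 - R Y R = 5 - Y R^{2}$)
$\frac{1}{\sqrt{A{\left(c{\left(m{\left(6 \right)} \right)},72 \right)} - 12502} + 58714} = \frac{1}{\sqrt{\left(5 - 72 \cdot 5^{2}\right) - 12502} + 58714} = \frac{1}{\sqrt{\left(5 - 72 \cdot 25\right) - 12502} + 58714} = \frac{1}{\sqrt{\left(5 - 1800\right) - 12502} + 58714} = \frac{1}{\sqrt{-1795 - 12502} + 58714} = \frac{1}{\sqrt{-14297} + 58714} = \frac{1}{29 i \sqrt{17} + 58714} = \frac{1}{58714 + 29 i \sqrt{17}}$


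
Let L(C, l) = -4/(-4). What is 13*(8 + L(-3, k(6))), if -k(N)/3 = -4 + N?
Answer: 117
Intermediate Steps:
k(N) = 12 - 3*N (k(N) = -3*(-4 + N) = 12 - 3*N)
L(C, l) = 1 (L(C, l) = -4*(-1/4) = 1)
13*(8 + L(-3, k(6))) = 13*(8 + 1) = 13*9 = 117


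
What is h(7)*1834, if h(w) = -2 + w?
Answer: 9170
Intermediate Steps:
h(7)*1834 = (-2 + 7)*1834 = 5*1834 = 9170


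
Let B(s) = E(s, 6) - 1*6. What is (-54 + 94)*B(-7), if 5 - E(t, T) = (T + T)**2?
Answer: -5800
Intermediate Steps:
E(t, T) = 5 - 4*T**2 (E(t, T) = 5 - (T + T)**2 = 5 - (2*T)**2 = 5 - 4*T**2)
B(s) = -145 (B(s) = (5 - 4*6**2) - 1*6 = (5 - 4*36) - 6 = (5 - 144) - 6 = -139 - 6 = -145)
(-54 + 94)*B(-7) = (-54 + 94)*(-145) = 40*(-145) = -5800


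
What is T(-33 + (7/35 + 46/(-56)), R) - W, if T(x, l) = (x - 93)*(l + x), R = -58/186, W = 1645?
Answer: 1611159199/607600 ≈ 2651.7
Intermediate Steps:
R = -29/93 (R = -58*1/186 = -29/93 ≈ -0.31183)
T(x, l) = (-93 + x)*(l + x)
T(-33 + (7/35 + 46/(-56)), R) - W = ((-33 + (7/35 + 46/(-56)))² - 93*(-29/93) - 93*(-33 + (7/35 + 46/(-56))) - 29*(-33 + (7/35 + 46/(-56)))/93) - 1*1645 = ((-33 + (7*(1/35) + 46*(-1/56)))² + 29 - 93*(-33 + (7*(1/35) + 46*(-1/56))) - 29*(-33 + (7*(1/35) + 46*(-1/56)))/93) - 1645 = ((-33 + (⅕ - 23/28))² + 29 - 93*(-33 + (⅕ - 23/28)) - 29*(-33 + (⅕ - 23/28))/93) - 1645 = ((-33 - 87/140)² + 29 - 93*(-33 - 87/140) - 29*(-33 - 87/140)/93) - 1645 = ((-4707/140)² + 29 - 93*(-4707/140) - 29/93*(-4707/140)) - 1645 = (22155849/19600 + 29 + 437751/140 + 45501/4340) - 1645 = 2610661199/607600 - 1645 = 1611159199/607600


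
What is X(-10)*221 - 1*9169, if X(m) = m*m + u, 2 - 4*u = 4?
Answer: 25641/2 ≈ 12821.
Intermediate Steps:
u = -1/2 (u = 1/2 - 1/4*4 = 1/2 - 1 = -1/2 ≈ -0.50000)
X(m) = -1/2 + m**2 (X(m) = m*m - 1/2 = m**2 - 1/2 = -1/2 + m**2)
X(-10)*221 - 1*9169 = (-1/2 + (-10)**2)*221 - 1*9169 = (-1/2 + 100)*221 - 9169 = (199/2)*221 - 9169 = 43979/2 - 9169 = 25641/2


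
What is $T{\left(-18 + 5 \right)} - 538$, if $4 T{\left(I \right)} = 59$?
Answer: $- \frac{2093}{4} \approx -523.25$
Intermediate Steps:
$T{\left(I \right)} = \frac{59}{4}$ ($T{\left(I \right)} = \frac{1}{4} \cdot 59 = \frac{59}{4}$)
$T{\left(-18 + 5 \right)} - 538 = \frac{59}{4} - 538 = - \frac{2093}{4}$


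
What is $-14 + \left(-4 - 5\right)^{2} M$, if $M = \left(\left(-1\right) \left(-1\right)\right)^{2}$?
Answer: $67$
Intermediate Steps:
$M = 1$ ($M = 1^{2} = 1$)
$-14 + \left(-4 - 5\right)^{2} M = -14 + \left(-4 - 5\right)^{2} \cdot 1 = -14 + \left(-9\right)^{2} \cdot 1 = -14 + 81 \cdot 1 = -14 + 81 = 67$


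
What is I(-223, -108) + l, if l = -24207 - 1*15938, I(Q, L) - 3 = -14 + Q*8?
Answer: -41940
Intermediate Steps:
I(Q, L) = -11 + 8*Q (I(Q, L) = 3 + (-14 + Q*8) = 3 + (-14 + 8*Q) = -11 + 8*Q)
l = -40145 (l = -24207 - 15938 = -40145)
I(-223, -108) + l = (-11 + 8*(-223)) - 40145 = (-11 - 1784) - 40145 = -1795 - 40145 = -41940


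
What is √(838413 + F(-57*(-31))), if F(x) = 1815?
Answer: 2*√210057 ≈ 916.64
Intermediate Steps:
√(838413 + F(-57*(-31))) = √(838413 + 1815) = √840228 = 2*√210057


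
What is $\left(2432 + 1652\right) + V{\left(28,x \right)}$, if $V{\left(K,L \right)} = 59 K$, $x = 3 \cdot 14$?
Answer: $5736$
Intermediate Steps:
$x = 42$
$\left(2432 + 1652\right) + V{\left(28,x \right)} = \left(2432 + 1652\right) + 59 \cdot 28 = 4084 + 1652 = 5736$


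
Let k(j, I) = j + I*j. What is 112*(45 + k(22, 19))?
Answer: 54320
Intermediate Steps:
112*(45 + k(22, 19)) = 112*(45 + 22*(1 + 19)) = 112*(45 + 22*20) = 112*(45 + 440) = 112*485 = 54320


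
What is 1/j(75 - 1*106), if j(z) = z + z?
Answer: -1/62 ≈ -0.016129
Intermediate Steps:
j(z) = 2*z
1/j(75 - 1*106) = 1/(2*(75 - 1*106)) = 1/(2*(75 - 106)) = 1/(2*(-31)) = 1/(-62) = -1/62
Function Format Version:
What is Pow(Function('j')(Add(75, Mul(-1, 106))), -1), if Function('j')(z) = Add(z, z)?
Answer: Rational(-1, 62) ≈ -0.016129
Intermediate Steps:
Function('j')(z) = Mul(2, z)
Pow(Function('j')(Add(75, Mul(-1, 106))), -1) = Pow(Mul(2, Add(75, Mul(-1, 106))), -1) = Pow(Mul(2, Add(75, -106)), -1) = Pow(Mul(2, -31), -1) = Pow(-62, -1) = Rational(-1, 62)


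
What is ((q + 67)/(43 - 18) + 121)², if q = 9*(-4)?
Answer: 9339136/625 ≈ 14943.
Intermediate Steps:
q = -36
((q + 67)/(43 - 18) + 121)² = ((-36 + 67)/(43 - 18) + 121)² = (31/25 + 121)² = (3056/25)² = 9339136/625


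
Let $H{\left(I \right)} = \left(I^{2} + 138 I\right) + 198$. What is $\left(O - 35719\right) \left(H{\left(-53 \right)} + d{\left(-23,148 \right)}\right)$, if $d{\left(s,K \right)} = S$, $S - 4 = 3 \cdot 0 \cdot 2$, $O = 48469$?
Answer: $-54863250$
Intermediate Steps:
$S = 4$ ($S = 4 + 3 \cdot 0 \cdot 2 = 4 + 0 \cdot 2 = 4 + 0 = 4$)
$d{\left(s,K \right)} = 4$
$H{\left(I \right)} = 198 + I^{2} + 138 I$
$\left(O - 35719\right) \left(H{\left(-53 \right)} + d{\left(-23,148 \right)}\right) = \left(48469 - 35719\right) \left(\left(198 + \left(-53\right)^{2} + 138 \left(-53\right)\right) + 4\right) = 12750 \left(\left(198 + 2809 - 7314\right) + 4\right) = 12750 \left(-4307 + 4\right) = 12750 \left(-4303\right) = -54863250$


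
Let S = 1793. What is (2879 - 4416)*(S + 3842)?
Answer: -8660995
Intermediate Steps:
(2879 - 4416)*(S + 3842) = (2879 - 4416)*(1793 + 3842) = -1537*5635 = -8660995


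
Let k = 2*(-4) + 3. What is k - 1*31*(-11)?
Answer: 336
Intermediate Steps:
k = -5 (k = -8 + 3 = -5)
k - 1*31*(-11) = -5 - 1*31*(-11) = -5 - 31*(-11) = -5 + 341 = 336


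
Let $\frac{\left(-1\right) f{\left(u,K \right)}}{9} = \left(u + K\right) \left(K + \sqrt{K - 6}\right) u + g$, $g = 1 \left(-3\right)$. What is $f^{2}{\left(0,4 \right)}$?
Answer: $729$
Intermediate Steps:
$g = -3$
$f{\left(u,K \right)} = 27 - 9 u \left(K + u\right) \left(K + \sqrt{-6 + K}\right)$ ($f{\left(u,K \right)} = - 9 \left(\left(u + K\right) \left(K + \sqrt{K - 6}\right) u - 3\right) = - 9 \left(\left(K + u\right) \left(K + \sqrt{-6 + K}\right) u - 3\right) = - 9 \left(u \left(K + u\right) \left(K + \sqrt{-6 + K}\right) - 3\right) = - 9 \left(-3 + u \left(K + u\right) \left(K + \sqrt{-6 + K}\right)\right) = 27 - 9 u \left(K + u\right) \left(K + \sqrt{-6 + K}\right)$)
$f^{2}{\left(0,4 \right)} = \left(27 - 36 \cdot 0^{2} - 0 \cdot 4^{2} - 9 \cdot 0^{2} \sqrt{-6 + 4} - 36 \cdot 0 \sqrt{-6 + 4}\right)^{2} = \left(27 - 36 \cdot 0 - 0 \cdot 16 - 0 \sqrt{-2} - 36 \cdot 0 \sqrt{-2}\right)^{2} = \left(27 + 0 + 0 - 0 i \sqrt{2} - 36 \cdot 0 i \sqrt{2}\right)^{2} = \left(27 + 0 + 0 + 0 + 0\right)^{2} = 27^{2} = 729$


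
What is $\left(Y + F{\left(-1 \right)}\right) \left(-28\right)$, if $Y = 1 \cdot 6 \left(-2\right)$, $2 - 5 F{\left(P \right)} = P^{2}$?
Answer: $\frac{1652}{5} \approx 330.4$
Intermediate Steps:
$F{\left(P \right)} = \frac{2}{5} - \frac{P^{2}}{5}$
$Y = -12$ ($Y = 6 \left(-2\right) = -12$)
$\left(Y + F{\left(-1 \right)}\right) \left(-28\right) = \left(-12 + \left(\frac{2}{5} - \frac{\left(-1\right)^{2}}{5}\right)\right) \left(-28\right) = \left(-12 + \left(\frac{2}{5} - \frac{1}{5}\right)\right) \left(-28\right) = \left(-12 + \frac{1}{5}\right) \left(-28\right) = \left(- \frac{59}{5}\right) \left(-28\right) = \frac{1652}{5}$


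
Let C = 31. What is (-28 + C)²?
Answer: 9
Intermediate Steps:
(-28 + C)² = (-28 + 31)² = 3² = 9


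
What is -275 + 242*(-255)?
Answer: -61985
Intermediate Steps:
-275 + 242*(-255) = -275 - 61710 = -61985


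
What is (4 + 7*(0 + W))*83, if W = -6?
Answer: -3154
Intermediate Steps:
(4 + 7*(0 + W))*83 = (4 + 7*(0 - 6))*83 = (4 + 7*(-6))*83 = (4 - 42)*83 = -38*83 = -3154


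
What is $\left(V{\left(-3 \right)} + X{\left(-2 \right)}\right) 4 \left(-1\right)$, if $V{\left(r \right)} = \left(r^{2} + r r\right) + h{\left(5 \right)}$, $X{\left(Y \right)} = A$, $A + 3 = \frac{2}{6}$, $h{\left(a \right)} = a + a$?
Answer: $- \frac{304}{3} \approx -101.33$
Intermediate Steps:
$h{\left(a \right)} = 2 a$
$A = - \frac{8}{3}$ ($A = -3 + \frac{2}{6} = -3 + 2 \cdot \frac{1}{6} = -3 + \frac{1}{3} = - \frac{8}{3} \approx -2.6667$)
$X{\left(Y \right)} = - \frac{8}{3}$
$V{\left(r \right)} = 10 + 2 r^{2}$ ($V{\left(r \right)} = \left(r^{2} + r r\right) + 2 \cdot 5 = \left(r^{2} + r^{2}\right) + 10 = 2 r^{2} + 10 = 10 + 2 r^{2}$)
$\left(V{\left(-3 \right)} + X{\left(-2 \right)}\right) 4 \left(-1\right) = \left(\left(10 + 2 \left(-3\right)^{2}\right) - \frac{8}{3}\right) 4 \left(-1\right) = \left(\left(10 + 2 \cdot 9\right) - \frac{8}{3}\right) \left(-4\right) = \left(\left(10 + 18\right) - \frac{8}{3}\right) \left(-4\right) = \left(28 - \frac{8}{3}\right) \left(-4\right) = \frac{76}{3} \left(-4\right) = - \frac{304}{3}$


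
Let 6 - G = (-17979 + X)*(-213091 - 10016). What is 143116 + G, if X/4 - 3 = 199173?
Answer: 173739141697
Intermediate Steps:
X = 796704 (X = 12 + 4*199173 = 12 + 796692 = 796704)
G = 173738998581 (G = 6 - (-17979 + 796704)*(-213091 - 10016) = 6 - 778725*(-223107) = 6 - 1*(-173738998575) = 6 + 173738998575 = 173738998581)
143116 + G = 143116 + 173738998581 = 173739141697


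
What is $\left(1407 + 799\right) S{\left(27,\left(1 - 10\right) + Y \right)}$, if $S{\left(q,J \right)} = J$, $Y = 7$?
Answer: $-4412$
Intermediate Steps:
$\left(1407 + 799\right) S{\left(27,\left(1 - 10\right) + Y \right)} = \left(1407 + 799\right) \left(\left(1 - 10\right) + 7\right) = 2206 \left(-9 + 7\right) = 2206 \left(-2\right) = -4412$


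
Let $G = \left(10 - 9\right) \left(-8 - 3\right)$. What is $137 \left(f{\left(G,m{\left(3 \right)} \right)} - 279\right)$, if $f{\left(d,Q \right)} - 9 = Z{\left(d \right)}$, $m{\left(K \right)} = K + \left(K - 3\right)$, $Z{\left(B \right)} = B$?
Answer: $-38497$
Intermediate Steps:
$G = -11$ ($G = 1 \left(-11\right) = -11$)
$m{\left(K \right)} = -3 + 2 K$ ($m{\left(K \right)} = K + \left(-3 + K\right) = -3 + 2 K$)
$f{\left(d,Q \right)} = 9 + d$
$137 \left(f{\left(G,m{\left(3 \right)} \right)} - 279\right) = 137 \left(\left(9 - 11\right) - 279\right) = 137 \left(-2 - 279\right) = 137 \left(-281\right) = -38497$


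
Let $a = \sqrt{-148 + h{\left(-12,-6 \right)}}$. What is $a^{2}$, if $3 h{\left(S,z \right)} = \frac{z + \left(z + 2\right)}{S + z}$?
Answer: $- \frac{3991}{27} \approx -147.81$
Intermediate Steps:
$h{\left(S,z \right)} = \frac{2 + 2 z}{3 \left(S + z\right)}$ ($h{\left(S,z \right)} = \frac{\left(z + \left(z + 2\right)\right) \frac{1}{S + z}}{3} = \frac{\left(z + \left(2 + z\right)\right) \frac{1}{S + z}}{3} = \frac{\left(2 + 2 z\right) \frac{1}{S + z}}{3} = \frac{\frac{1}{S + z} \left(2 + 2 z\right)}{3} = \frac{2 + 2 z}{3 \left(S + z\right)}$)
$a = \frac{i \sqrt{11973}}{9}$ ($a = \sqrt{-148 + \frac{2 \left(1 - 6\right)}{3 \left(-12 - 6\right)}} = \sqrt{-148 + \frac{2}{3} \frac{1}{-18} \left(-5\right)} = \sqrt{-148 + \frac{2}{3} \left(- \frac{1}{18}\right) \left(-5\right)} = \sqrt{-148 + \frac{5}{27}} = \sqrt{- \frac{3991}{27}} = \frac{i \sqrt{11973}}{9} \approx 12.158 i$)
$a^{2} = \left(\frac{i \sqrt{11973}}{9}\right)^{2} = - \frac{3991}{27}$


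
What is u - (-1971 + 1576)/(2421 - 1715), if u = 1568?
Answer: 1107403/706 ≈ 1568.6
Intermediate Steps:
u - (-1971 + 1576)/(2421 - 1715) = 1568 - (-1971 + 1576)/(2421 - 1715) = 1568 - (-395)/706 = 1568 - 1*(-395/706) = 1568 + 395/706 = 1107403/706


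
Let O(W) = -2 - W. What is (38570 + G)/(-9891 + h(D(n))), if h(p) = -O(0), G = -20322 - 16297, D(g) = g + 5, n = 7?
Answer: -1951/9889 ≈ -0.19729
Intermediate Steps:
D(g) = 5 + g
G = -36619
h(p) = 2 (h(p) = -(-2 - 1*0) = -(-2 + 0) = -1*(-2) = 2)
(38570 + G)/(-9891 + h(D(n))) = (38570 - 36619)/(-9891 + 2) = 1951/(-9889) = 1951*(-1/9889) = -1951/9889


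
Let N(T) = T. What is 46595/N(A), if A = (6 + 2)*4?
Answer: 46595/32 ≈ 1456.1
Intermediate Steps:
A = 32 (A = 8*4 = 32)
46595/N(A) = 46595/32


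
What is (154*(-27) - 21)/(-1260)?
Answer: 199/60 ≈ 3.3167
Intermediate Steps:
(154*(-27) - 21)/(-1260) = (-4158 - 21)*(-1/1260) = -4179*(-1/1260) = 199/60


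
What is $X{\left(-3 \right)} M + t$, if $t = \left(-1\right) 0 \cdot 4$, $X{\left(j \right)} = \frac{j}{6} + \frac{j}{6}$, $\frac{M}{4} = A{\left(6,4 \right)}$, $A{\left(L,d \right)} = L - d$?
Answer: $-8$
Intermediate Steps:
$M = 8$ ($M = 4 \left(6 - 4\right) = 4 \cdot 2 = 8$)
$X{\left(j \right)} = \frac{j}{3}$ ($X{\left(j \right)} = j \frac{1}{6} + j \frac{1}{6} = \frac{j}{6} + \frac{j}{6} = \frac{j}{3}$)
$t = 0$ ($t = 0 \cdot 4 = 0$)
$X{\left(-3 \right)} M + t = \frac{1}{3} \left(-3\right) 8 + 0 = \left(-1\right) 8 + 0 = -8 + 0 = -8$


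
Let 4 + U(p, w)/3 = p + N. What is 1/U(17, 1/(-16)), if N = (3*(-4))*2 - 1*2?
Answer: -1/39 ≈ -0.025641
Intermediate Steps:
N = -26 (N = -12*2 - 2 = -24 - 2 = -26)
U(p, w) = -90 + 3*p (U(p, w) = -12 + 3*(p - 26) = -12 + 3*(-26 + p) = -12 + (-78 + 3*p) = -90 + 3*p)
1/U(17, 1/(-16)) = 1/(-90 + 3*17) = 1/(-90 + 51) = 1/(-39) = -1/39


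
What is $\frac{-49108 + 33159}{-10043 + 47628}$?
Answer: $- \frac{15949}{37585} \approx -0.42435$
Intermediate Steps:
$\frac{-49108 + 33159}{-10043 + 47628} = - \frac{15949}{37585}$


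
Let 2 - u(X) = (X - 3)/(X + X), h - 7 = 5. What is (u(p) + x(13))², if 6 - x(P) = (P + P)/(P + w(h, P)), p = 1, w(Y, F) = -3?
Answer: 1024/25 ≈ 40.960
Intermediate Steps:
h = 12 (h = 7 + 5 = 12)
x(P) = 6 - 2*P/(-3 + P) (x(P) = 6 - (P + P)/(P - 3) = 6 - 2*P/(-3 + P))
u(X) = 2 - (-3 + X)/(2*X) (u(X) = 2 - (X - 3)/(X + X) = 2 - (-3 + X)/(2*X))
(u(p) + x(13))² = ((3/2)*(1 + 1)/1 + 2*(-9 + 2*13)/(-3 + 13))² = ((3/2)*1*2 + 2*(-9 + 26)/10)² = (3 + 2*(⅒)*17)² = (3 + 17/5)² = (32/5)² = 1024/25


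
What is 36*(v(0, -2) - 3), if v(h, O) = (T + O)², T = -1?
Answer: 216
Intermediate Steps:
v(h, O) = (-1 + O)²
36*(v(0, -2) - 3) = 36*((-1 - 2)² - 3) = 36*((-3)² - 3) = 36*(9 - 3) = 36*6 = 216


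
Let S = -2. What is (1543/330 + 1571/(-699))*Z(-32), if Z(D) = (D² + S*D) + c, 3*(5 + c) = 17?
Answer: 304895797/115335 ≈ 2643.6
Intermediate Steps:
c = ⅔ (c = -5 + (⅓)*17 = -5 + 17/3 = ⅔ ≈ 0.66667)
Z(D) = ⅔ + D² - 2*D (Z(D) = (D² - 2*D) + ⅔ = ⅔ + D² - 2*D)
(1543/330 + 1571/(-699))*Z(-32) = (1543/330 + 1571/(-699))*(⅔ + (-32)² - 2*(-32)) = (1543*(1/330) + 1571*(-1/699))*(⅔ + 1024 + 64) = (1543/330 - 1571/699)*(3266/3) = (186709/76890)*(3266/3) = 304895797/115335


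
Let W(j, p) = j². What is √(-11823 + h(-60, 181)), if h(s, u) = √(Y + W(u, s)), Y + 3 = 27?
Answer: √(-11823 + √32785) ≈ 107.9*I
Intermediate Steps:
Y = 24 (Y = -3 + 27 = 24)
h(s, u) = √(24 + u²)
√(-11823 + h(-60, 181)) = √(-11823 + √(24 + 181²)) = √(-11823 + √(24 + 32761)) = √(-11823 + √32785)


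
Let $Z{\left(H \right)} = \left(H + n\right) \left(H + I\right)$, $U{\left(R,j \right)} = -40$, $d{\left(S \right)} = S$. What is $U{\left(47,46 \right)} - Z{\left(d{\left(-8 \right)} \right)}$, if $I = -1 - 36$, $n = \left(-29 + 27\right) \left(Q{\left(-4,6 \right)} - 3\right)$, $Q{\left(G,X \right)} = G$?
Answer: $230$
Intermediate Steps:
$n = 14$ ($n = \left(-29 + 27\right) \left(-4 - 3\right) = \left(-2\right) \left(-7\right) = 14$)
$I = -37$ ($I = -1 - 36 = -37$)
$Z{\left(H \right)} = \left(-37 + H\right) \left(14 + H\right)$ ($Z{\left(H \right)} = \left(H + 14\right) \left(H - 37\right) = \left(14 + H\right) \left(-37 + H\right) = \left(-37 + H\right) \left(14 + H\right)$)
$U{\left(47,46 \right)} - Z{\left(d{\left(-8 \right)} \right)} = -40 - \left(-518 + \left(-8\right)^{2} - -184\right) = -40 - \left(-518 + 64 + 184\right) = -40 - -270 = -40 + 270 = 230$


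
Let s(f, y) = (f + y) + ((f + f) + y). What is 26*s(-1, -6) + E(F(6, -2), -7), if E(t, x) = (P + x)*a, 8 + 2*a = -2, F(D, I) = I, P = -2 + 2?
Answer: -355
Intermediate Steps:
P = 0
a = -5 (a = -4 + (1/2)*(-2) = -4 - 1 = -5)
s(f, y) = 2*y + 3*f (s(f, y) = (f + y) + (2*f + y) = (f + y) + (y + 2*f) = 2*y + 3*f)
E(t, x) = -5*x (E(t, x) = (0 + x)*(-5) = x*(-5) = -5*x)
26*s(-1, -6) + E(F(6, -2), -7) = 26*(2*(-6) + 3*(-1)) - 5*(-7) = 26*(-12 - 3) + 35 = 26*(-15) + 35 = -390 + 35 = -355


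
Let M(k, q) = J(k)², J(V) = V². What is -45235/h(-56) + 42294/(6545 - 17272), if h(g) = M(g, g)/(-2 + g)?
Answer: -193898247407/52747319296 ≈ -3.6760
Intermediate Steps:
M(k, q) = k⁴ (M(k, q) = (k²)² = k⁴)
h(g) = g⁴/(-2 + g)
-45235/h(-56) + 42294/(6545 - 17272) = -45235/((-56)⁴/(-2 - 56)) + 42294/(6545 - 17272) = -45235/(9834496/(-58)) + 42294/(-10727) = -45235/(9834496*(-1/58)) + 42294*(-1/10727) = -45235/(-4917248/29) - 42294/10727 = -45235*(-29/4917248) - 42294/10727 = 1311815/4917248 - 42294/10727 = -193898247407/52747319296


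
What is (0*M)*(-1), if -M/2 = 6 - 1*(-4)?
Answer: 0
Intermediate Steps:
M = -20 (M = -2*(6 - 1*(-4)) = -2*(6 + 4) = -2*10 = -20)
(0*M)*(-1) = (0*(-20))*(-1) = 0*(-1) = 0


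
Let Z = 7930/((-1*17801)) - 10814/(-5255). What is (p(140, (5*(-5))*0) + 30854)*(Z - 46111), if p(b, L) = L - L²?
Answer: -133081580573762614/93544255 ≈ -1.4227e+9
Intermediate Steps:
Z = 150827864/93544255 (Z = 7930/(-17801) - 10814*(-1/5255) = 7930*(-1/17801) + 10814/5255 = -7930/17801 + 10814/5255 = 150827864/93544255 ≈ 1.6124)
(p(140, (5*(-5))*0) + 30854)*(Z - 46111) = (((5*(-5))*0)*(1 - 5*(-5)*0) + 30854)*(150827864/93544255 - 46111) = ((-25*0)*(1 - (-25)*0) + 30854)*(-4313268314441/93544255) = (0*(1 - 1*0) + 30854)*(-4313268314441/93544255) = (0*(1 + 0) + 30854)*(-4313268314441/93544255) = (0*1 + 30854)*(-4313268314441/93544255) = (0 + 30854)*(-4313268314441/93544255) = 30854*(-4313268314441/93544255) = -133081580573762614/93544255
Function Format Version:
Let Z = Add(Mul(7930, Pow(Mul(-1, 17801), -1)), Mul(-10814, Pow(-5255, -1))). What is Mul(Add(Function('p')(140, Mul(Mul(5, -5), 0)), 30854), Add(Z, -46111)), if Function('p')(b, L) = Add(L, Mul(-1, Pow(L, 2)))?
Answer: Rational(-133081580573762614, 93544255) ≈ -1.4227e+9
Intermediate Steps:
Z = Rational(150827864, 93544255) (Z = Add(Mul(7930, Pow(-17801, -1)), Mul(-10814, Rational(-1, 5255))) = Add(Mul(7930, Rational(-1, 17801)), Rational(10814, 5255)) = Add(Rational(-7930, 17801), Rational(10814, 5255)) = Rational(150827864, 93544255) ≈ 1.6124)
Mul(Add(Function('p')(140, Mul(Mul(5, -5), 0)), 30854), Add(Z, -46111)) = Mul(Add(Mul(Mul(Mul(5, -5), 0), Add(1, Mul(-1, Mul(Mul(5, -5), 0)))), 30854), Add(Rational(150827864, 93544255), -46111)) = Mul(Add(Mul(Mul(-25, 0), Add(1, Mul(-1, Mul(-25, 0)))), 30854), Rational(-4313268314441, 93544255)) = Mul(Add(Mul(0, Add(1, Mul(-1, 0))), 30854), Rational(-4313268314441, 93544255)) = Mul(Add(Mul(0, Add(1, 0)), 30854), Rational(-4313268314441, 93544255)) = Mul(Add(Mul(0, 1), 30854), Rational(-4313268314441, 93544255)) = Mul(Add(0, 30854), Rational(-4313268314441, 93544255)) = Mul(30854, Rational(-4313268314441, 93544255)) = Rational(-133081580573762614, 93544255)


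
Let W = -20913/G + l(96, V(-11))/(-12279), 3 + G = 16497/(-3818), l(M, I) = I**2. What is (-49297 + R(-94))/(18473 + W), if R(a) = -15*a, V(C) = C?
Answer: -5478437674941/2440182673744 ≈ -2.2451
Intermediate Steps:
G = -27951/3818 (G = -3 + 16497/(-3818) = -3 + 16497*(-1/3818) = -3 - 16497/3818 = -27951/3818 ≈ -7.3208)
W = 326807871205/114403443 (W = -20913/(-27951/3818) + (-11)**2/(-12279) = -20913*(-3818/27951) + 121*(-1/12279) = 26615278/9317 - 121/12279 = 326807871205/114403443 ≈ 2856.6)
(-49297 + R(-94))/(18473 + W) = (-49297 - 15*(-94))/(18473 + 326807871205/114403443) = (-49297 + 1410)/(2440182673744/114403443) = -47887*114403443/2440182673744 = -5478437674941/2440182673744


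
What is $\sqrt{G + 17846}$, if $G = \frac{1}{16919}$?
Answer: $\frac{5 \sqrt{204338528821}}{16919} \approx 133.59$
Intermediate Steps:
$G = \frac{1}{16919} \approx 5.9105 \cdot 10^{-5}$
$\sqrt{G + 17846} = \sqrt{\frac{1}{16919} + 17846} = \sqrt{\frac{301936475}{16919}} = \frac{5 \sqrt{204338528821}}{16919}$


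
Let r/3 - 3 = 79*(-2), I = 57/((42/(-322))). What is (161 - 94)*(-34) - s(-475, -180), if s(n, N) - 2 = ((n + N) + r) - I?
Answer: -1597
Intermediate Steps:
I = -437 (I = 57/((42*(-1/322))) = 57/(-3/23) = 57*(-23/3) = -437)
r = -465 (r = 9 + 3*(79*(-2)) = 9 + 3*(-158) = 9 - 474 = -465)
s(n, N) = -26 + N + n (s(n, N) = 2 + (((n + N) - 465) - 1*(-437)) = 2 + (((N + n) - 465) + 437) = 2 + ((-465 + N + n) + 437) = 2 + (-28 + N + n) = -26 + N + n)
(161 - 94)*(-34) - s(-475, -180) = (161 - 94)*(-34) - (-26 - 180 - 475) = 67*(-34) - 1*(-681) = -2278 + 681 = -1597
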